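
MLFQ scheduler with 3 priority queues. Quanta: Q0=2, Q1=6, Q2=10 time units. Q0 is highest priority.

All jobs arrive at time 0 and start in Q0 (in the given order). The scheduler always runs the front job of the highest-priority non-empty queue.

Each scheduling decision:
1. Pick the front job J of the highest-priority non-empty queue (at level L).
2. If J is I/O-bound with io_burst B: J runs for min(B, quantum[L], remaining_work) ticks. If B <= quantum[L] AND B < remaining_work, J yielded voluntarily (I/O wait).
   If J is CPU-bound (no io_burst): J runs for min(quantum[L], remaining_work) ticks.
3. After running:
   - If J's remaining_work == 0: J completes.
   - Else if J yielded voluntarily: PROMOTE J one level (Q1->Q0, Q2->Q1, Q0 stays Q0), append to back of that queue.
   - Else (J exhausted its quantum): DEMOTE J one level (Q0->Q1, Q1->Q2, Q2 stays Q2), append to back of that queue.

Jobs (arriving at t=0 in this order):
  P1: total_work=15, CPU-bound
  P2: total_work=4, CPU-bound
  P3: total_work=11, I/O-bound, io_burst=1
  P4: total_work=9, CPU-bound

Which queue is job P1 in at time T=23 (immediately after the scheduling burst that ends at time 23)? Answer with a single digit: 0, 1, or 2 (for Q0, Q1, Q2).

Answer: 2

Derivation:
t=0-2: P1@Q0 runs 2, rem=13, quantum used, demote→Q1. Q0=[P2,P3,P4] Q1=[P1] Q2=[]
t=2-4: P2@Q0 runs 2, rem=2, quantum used, demote→Q1. Q0=[P3,P4] Q1=[P1,P2] Q2=[]
t=4-5: P3@Q0 runs 1, rem=10, I/O yield, promote→Q0. Q0=[P4,P3] Q1=[P1,P2] Q2=[]
t=5-7: P4@Q0 runs 2, rem=7, quantum used, demote→Q1. Q0=[P3] Q1=[P1,P2,P4] Q2=[]
t=7-8: P3@Q0 runs 1, rem=9, I/O yield, promote→Q0. Q0=[P3] Q1=[P1,P2,P4] Q2=[]
t=8-9: P3@Q0 runs 1, rem=8, I/O yield, promote→Q0. Q0=[P3] Q1=[P1,P2,P4] Q2=[]
t=9-10: P3@Q0 runs 1, rem=7, I/O yield, promote→Q0. Q0=[P3] Q1=[P1,P2,P4] Q2=[]
t=10-11: P3@Q0 runs 1, rem=6, I/O yield, promote→Q0. Q0=[P3] Q1=[P1,P2,P4] Q2=[]
t=11-12: P3@Q0 runs 1, rem=5, I/O yield, promote→Q0. Q0=[P3] Q1=[P1,P2,P4] Q2=[]
t=12-13: P3@Q0 runs 1, rem=4, I/O yield, promote→Q0. Q0=[P3] Q1=[P1,P2,P4] Q2=[]
t=13-14: P3@Q0 runs 1, rem=3, I/O yield, promote→Q0. Q0=[P3] Q1=[P1,P2,P4] Q2=[]
t=14-15: P3@Q0 runs 1, rem=2, I/O yield, promote→Q0. Q0=[P3] Q1=[P1,P2,P4] Q2=[]
t=15-16: P3@Q0 runs 1, rem=1, I/O yield, promote→Q0. Q0=[P3] Q1=[P1,P2,P4] Q2=[]
t=16-17: P3@Q0 runs 1, rem=0, completes. Q0=[] Q1=[P1,P2,P4] Q2=[]
t=17-23: P1@Q1 runs 6, rem=7, quantum used, demote→Q2. Q0=[] Q1=[P2,P4] Q2=[P1]
t=23-25: P2@Q1 runs 2, rem=0, completes. Q0=[] Q1=[P4] Q2=[P1]
t=25-31: P4@Q1 runs 6, rem=1, quantum used, demote→Q2. Q0=[] Q1=[] Q2=[P1,P4]
t=31-38: P1@Q2 runs 7, rem=0, completes. Q0=[] Q1=[] Q2=[P4]
t=38-39: P4@Q2 runs 1, rem=0, completes. Q0=[] Q1=[] Q2=[]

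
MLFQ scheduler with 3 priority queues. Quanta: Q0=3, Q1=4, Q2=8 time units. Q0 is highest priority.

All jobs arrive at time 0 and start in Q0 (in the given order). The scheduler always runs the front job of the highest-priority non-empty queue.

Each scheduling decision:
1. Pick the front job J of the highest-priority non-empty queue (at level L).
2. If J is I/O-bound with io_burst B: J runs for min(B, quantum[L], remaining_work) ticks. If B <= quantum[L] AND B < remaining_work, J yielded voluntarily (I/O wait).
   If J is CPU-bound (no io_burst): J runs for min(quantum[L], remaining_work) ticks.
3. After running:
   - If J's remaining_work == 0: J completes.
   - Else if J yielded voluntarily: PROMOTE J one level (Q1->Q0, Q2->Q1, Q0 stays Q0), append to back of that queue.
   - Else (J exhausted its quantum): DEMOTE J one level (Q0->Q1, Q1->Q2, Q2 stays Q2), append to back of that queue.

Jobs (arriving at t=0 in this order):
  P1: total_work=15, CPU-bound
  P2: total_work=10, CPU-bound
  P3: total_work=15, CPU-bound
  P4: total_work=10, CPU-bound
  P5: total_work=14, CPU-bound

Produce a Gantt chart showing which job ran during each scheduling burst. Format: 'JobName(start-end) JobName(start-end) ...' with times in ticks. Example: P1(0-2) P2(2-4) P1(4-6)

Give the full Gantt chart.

t=0-3: P1@Q0 runs 3, rem=12, quantum used, demote→Q1. Q0=[P2,P3,P4,P5] Q1=[P1] Q2=[]
t=3-6: P2@Q0 runs 3, rem=7, quantum used, demote→Q1. Q0=[P3,P4,P5] Q1=[P1,P2] Q2=[]
t=6-9: P3@Q0 runs 3, rem=12, quantum used, demote→Q1. Q0=[P4,P5] Q1=[P1,P2,P3] Q2=[]
t=9-12: P4@Q0 runs 3, rem=7, quantum used, demote→Q1. Q0=[P5] Q1=[P1,P2,P3,P4] Q2=[]
t=12-15: P5@Q0 runs 3, rem=11, quantum used, demote→Q1. Q0=[] Q1=[P1,P2,P3,P4,P5] Q2=[]
t=15-19: P1@Q1 runs 4, rem=8, quantum used, demote→Q2. Q0=[] Q1=[P2,P3,P4,P5] Q2=[P1]
t=19-23: P2@Q1 runs 4, rem=3, quantum used, demote→Q2. Q0=[] Q1=[P3,P4,P5] Q2=[P1,P2]
t=23-27: P3@Q1 runs 4, rem=8, quantum used, demote→Q2. Q0=[] Q1=[P4,P5] Q2=[P1,P2,P3]
t=27-31: P4@Q1 runs 4, rem=3, quantum used, demote→Q2. Q0=[] Q1=[P5] Q2=[P1,P2,P3,P4]
t=31-35: P5@Q1 runs 4, rem=7, quantum used, demote→Q2. Q0=[] Q1=[] Q2=[P1,P2,P3,P4,P5]
t=35-43: P1@Q2 runs 8, rem=0, completes. Q0=[] Q1=[] Q2=[P2,P3,P4,P5]
t=43-46: P2@Q2 runs 3, rem=0, completes. Q0=[] Q1=[] Q2=[P3,P4,P5]
t=46-54: P3@Q2 runs 8, rem=0, completes. Q0=[] Q1=[] Q2=[P4,P5]
t=54-57: P4@Q2 runs 3, rem=0, completes. Q0=[] Q1=[] Q2=[P5]
t=57-64: P5@Q2 runs 7, rem=0, completes. Q0=[] Q1=[] Q2=[]

Answer: P1(0-3) P2(3-6) P3(6-9) P4(9-12) P5(12-15) P1(15-19) P2(19-23) P3(23-27) P4(27-31) P5(31-35) P1(35-43) P2(43-46) P3(46-54) P4(54-57) P5(57-64)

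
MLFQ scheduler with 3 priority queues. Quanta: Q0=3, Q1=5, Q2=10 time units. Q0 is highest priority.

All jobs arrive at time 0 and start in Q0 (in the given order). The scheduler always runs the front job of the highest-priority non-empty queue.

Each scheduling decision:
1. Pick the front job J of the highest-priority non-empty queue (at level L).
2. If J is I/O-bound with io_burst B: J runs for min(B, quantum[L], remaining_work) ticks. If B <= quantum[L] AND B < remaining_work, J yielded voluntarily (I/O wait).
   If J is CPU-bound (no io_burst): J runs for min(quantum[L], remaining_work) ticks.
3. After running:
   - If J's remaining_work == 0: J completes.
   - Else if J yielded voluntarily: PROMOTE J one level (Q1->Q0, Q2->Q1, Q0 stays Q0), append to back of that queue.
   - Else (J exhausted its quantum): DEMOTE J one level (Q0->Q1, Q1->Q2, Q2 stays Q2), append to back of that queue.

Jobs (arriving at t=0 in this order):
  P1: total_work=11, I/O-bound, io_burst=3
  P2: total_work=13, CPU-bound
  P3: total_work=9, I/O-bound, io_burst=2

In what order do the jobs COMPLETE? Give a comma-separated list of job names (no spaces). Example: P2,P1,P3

t=0-3: P1@Q0 runs 3, rem=8, I/O yield, promote→Q0. Q0=[P2,P3,P1] Q1=[] Q2=[]
t=3-6: P2@Q0 runs 3, rem=10, quantum used, demote→Q1. Q0=[P3,P1] Q1=[P2] Q2=[]
t=6-8: P3@Q0 runs 2, rem=7, I/O yield, promote→Q0. Q0=[P1,P3] Q1=[P2] Q2=[]
t=8-11: P1@Q0 runs 3, rem=5, I/O yield, promote→Q0. Q0=[P3,P1] Q1=[P2] Q2=[]
t=11-13: P3@Q0 runs 2, rem=5, I/O yield, promote→Q0. Q0=[P1,P3] Q1=[P2] Q2=[]
t=13-16: P1@Q0 runs 3, rem=2, I/O yield, promote→Q0. Q0=[P3,P1] Q1=[P2] Q2=[]
t=16-18: P3@Q0 runs 2, rem=3, I/O yield, promote→Q0. Q0=[P1,P3] Q1=[P2] Q2=[]
t=18-20: P1@Q0 runs 2, rem=0, completes. Q0=[P3] Q1=[P2] Q2=[]
t=20-22: P3@Q0 runs 2, rem=1, I/O yield, promote→Q0. Q0=[P3] Q1=[P2] Q2=[]
t=22-23: P3@Q0 runs 1, rem=0, completes. Q0=[] Q1=[P2] Q2=[]
t=23-28: P2@Q1 runs 5, rem=5, quantum used, demote→Q2. Q0=[] Q1=[] Q2=[P2]
t=28-33: P2@Q2 runs 5, rem=0, completes. Q0=[] Q1=[] Q2=[]

Answer: P1,P3,P2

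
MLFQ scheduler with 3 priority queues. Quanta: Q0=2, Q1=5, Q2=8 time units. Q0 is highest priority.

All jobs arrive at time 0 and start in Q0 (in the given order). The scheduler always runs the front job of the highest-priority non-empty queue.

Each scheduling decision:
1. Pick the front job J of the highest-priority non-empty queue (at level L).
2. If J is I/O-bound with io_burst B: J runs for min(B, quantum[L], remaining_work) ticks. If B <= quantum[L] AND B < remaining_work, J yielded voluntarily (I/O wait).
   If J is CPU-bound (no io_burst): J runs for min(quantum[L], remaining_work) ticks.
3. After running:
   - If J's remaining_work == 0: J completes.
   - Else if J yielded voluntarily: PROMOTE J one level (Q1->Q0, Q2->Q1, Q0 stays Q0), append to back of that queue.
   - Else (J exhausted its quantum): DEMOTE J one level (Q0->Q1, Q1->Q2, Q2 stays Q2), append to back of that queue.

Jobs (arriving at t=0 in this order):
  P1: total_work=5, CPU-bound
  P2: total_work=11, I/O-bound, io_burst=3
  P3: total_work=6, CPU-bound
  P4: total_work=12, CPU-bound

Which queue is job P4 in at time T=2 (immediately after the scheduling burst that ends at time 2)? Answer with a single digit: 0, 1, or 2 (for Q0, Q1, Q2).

t=0-2: P1@Q0 runs 2, rem=3, quantum used, demote→Q1. Q0=[P2,P3,P4] Q1=[P1] Q2=[]
t=2-4: P2@Q0 runs 2, rem=9, quantum used, demote→Q1. Q0=[P3,P4] Q1=[P1,P2] Q2=[]
t=4-6: P3@Q0 runs 2, rem=4, quantum used, demote→Q1. Q0=[P4] Q1=[P1,P2,P3] Q2=[]
t=6-8: P4@Q0 runs 2, rem=10, quantum used, demote→Q1. Q0=[] Q1=[P1,P2,P3,P4] Q2=[]
t=8-11: P1@Q1 runs 3, rem=0, completes. Q0=[] Q1=[P2,P3,P4] Q2=[]
t=11-14: P2@Q1 runs 3, rem=6, I/O yield, promote→Q0. Q0=[P2] Q1=[P3,P4] Q2=[]
t=14-16: P2@Q0 runs 2, rem=4, quantum used, demote→Q1. Q0=[] Q1=[P3,P4,P2] Q2=[]
t=16-20: P3@Q1 runs 4, rem=0, completes. Q0=[] Q1=[P4,P2] Q2=[]
t=20-25: P4@Q1 runs 5, rem=5, quantum used, demote→Q2. Q0=[] Q1=[P2] Q2=[P4]
t=25-28: P2@Q1 runs 3, rem=1, I/O yield, promote→Q0. Q0=[P2] Q1=[] Q2=[P4]
t=28-29: P2@Q0 runs 1, rem=0, completes. Q0=[] Q1=[] Q2=[P4]
t=29-34: P4@Q2 runs 5, rem=0, completes. Q0=[] Q1=[] Q2=[]

Answer: 0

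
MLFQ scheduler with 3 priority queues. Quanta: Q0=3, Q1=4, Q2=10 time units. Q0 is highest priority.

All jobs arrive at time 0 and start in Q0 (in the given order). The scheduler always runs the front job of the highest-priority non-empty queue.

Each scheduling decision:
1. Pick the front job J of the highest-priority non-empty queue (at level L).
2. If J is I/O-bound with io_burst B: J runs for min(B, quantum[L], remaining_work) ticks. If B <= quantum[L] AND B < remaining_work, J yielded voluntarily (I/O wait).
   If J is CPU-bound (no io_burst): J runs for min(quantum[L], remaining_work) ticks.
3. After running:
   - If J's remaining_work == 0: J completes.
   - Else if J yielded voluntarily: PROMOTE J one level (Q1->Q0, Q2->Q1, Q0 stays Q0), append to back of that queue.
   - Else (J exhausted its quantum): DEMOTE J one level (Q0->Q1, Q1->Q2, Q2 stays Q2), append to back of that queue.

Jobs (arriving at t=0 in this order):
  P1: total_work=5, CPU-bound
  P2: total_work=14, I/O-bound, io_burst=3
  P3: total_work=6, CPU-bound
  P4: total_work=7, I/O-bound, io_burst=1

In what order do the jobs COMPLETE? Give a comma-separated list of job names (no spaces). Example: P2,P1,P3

t=0-3: P1@Q0 runs 3, rem=2, quantum used, demote→Q1. Q0=[P2,P3,P4] Q1=[P1] Q2=[]
t=3-6: P2@Q0 runs 3, rem=11, I/O yield, promote→Q0. Q0=[P3,P4,P2] Q1=[P1] Q2=[]
t=6-9: P3@Q0 runs 3, rem=3, quantum used, demote→Q1. Q0=[P4,P2] Q1=[P1,P3] Q2=[]
t=9-10: P4@Q0 runs 1, rem=6, I/O yield, promote→Q0. Q0=[P2,P4] Q1=[P1,P3] Q2=[]
t=10-13: P2@Q0 runs 3, rem=8, I/O yield, promote→Q0. Q0=[P4,P2] Q1=[P1,P3] Q2=[]
t=13-14: P4@Q0 runs 1, rem=5, I/O yield, promote→Q0. Q0=[P2,P4] Q1=[P1,P3] Q2=[]
t=14-17: P2@Q0 runs 3, rem=5, I/O yield, promote→Q0. Q0=[P4,P2] Q1=[P1,P3] Q2=[]
t=17-18: P4@Q0 runs 1, rem=4, I/O yield, promote→Q0. Q0=[P2,P4] Q1=[P1,P3] Q2=[]
t=18-21: P2@Q0 runs 3, rem=2, I/O yield, promote→Q0. Q0=[P4,P2] Q1=[P1,P3] Q2=[]
t=21-22: P4@Q0 runs 1, rem=3, I/O yield, promote→Q0. Q0=[P2,P4] Q1=[P1,P3] Q2=[]
t=22-24: P2@Q0 runs 2, rem=0, completes. Q0=[P4] Q1=[P1,P3] Q2=[]
t=24-25: P4@Q0 runs 1, rem=2, I/O yield, promote→Q0. Q0=[P4] Q1=[P1,P3] Q2=[]
t=25-26: P4@Q0 runs 1, rem=1, I/O yield, promote→Q0. Q0=[P4] Q1=[P1,P3] Q2=[]
t=26-27: P4@Q0 runs 1, rem=0, completes. Q0=[] Q1=[P1,P3] Q2=[]
t=27-29: P1@Q1 runs 2, rem=0, completes. Q0=[] Q1=[P3] Q2=[]
t=29-32: P3@Q1 runs 3, rem=0, completes. Q0=[] Q1=[] Q2=[]

Answer: P2,P4,P1,P3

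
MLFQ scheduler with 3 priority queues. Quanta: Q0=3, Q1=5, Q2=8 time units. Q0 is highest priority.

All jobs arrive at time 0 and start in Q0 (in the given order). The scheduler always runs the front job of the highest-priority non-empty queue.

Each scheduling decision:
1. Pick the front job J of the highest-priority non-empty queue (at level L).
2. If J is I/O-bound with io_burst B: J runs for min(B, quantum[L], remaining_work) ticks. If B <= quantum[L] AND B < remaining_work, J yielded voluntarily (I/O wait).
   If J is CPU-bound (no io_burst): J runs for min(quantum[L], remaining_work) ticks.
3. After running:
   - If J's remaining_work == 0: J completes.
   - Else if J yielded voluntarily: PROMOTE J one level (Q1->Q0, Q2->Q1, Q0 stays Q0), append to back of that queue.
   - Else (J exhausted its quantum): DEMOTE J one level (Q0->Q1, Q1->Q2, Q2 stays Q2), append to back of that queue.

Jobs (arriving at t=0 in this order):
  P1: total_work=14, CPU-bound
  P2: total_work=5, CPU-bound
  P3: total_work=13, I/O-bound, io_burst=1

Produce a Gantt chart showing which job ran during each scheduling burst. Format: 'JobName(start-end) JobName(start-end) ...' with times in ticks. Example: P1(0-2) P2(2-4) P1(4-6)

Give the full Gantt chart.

t=0-3: P1@Q0 runs 3, rem=11, quantum used, demote→Q1. Q0=[P2,P3] Q1=[P1] Q2=[]
t=3-6: P2@Q0 runs 3, rem=2, quantum used, demote→Q1. Q0=[P3] Q1=[P1,P2] Q2=[]
t=6-7: P3@Q0 runs 1, rem=12, I/O yield, promote→Q0. Q0=[P3] Q1=[P1,P2] Q2=[]
t=7-8: P3@Q0 runs 1, rem=11, I/O yield, promote→Q0. Q0=[P3] Q1=[P1,P2] Q2=[]
t=8-9: P3@Q0 runs 1, rem=10, I/O yield, promote→Q0. Q0=[P3] Q1=[P1,P2] Q2=[]
t=9-10: P3@Q0 runs 1, rem=9, I/O yield, promote→Q0. Q0=[P3] Q1=[P1,P2] Q2=[]
t=10-11: P3@Q0 runs 1, rem=8, I/O yield, promote→Q0. Q0=[P3] Q1=[P1,P2] Q2=[]
t=11-12: P3@Q0 runs 1, rem=7, I/O yield, promote→Q0. Q0=[P3] Q1=[P1,P2] Q2=[]
t=12-13: P3@Q0 runs 1, rem=6, I/O yield, promote→Q0. Q0=[P3] Q1=[P1,P2] Q2=[]
t=13-14: P3@Q0 runs 1, rem=5, I/O yield, promote→Q0. Q0=[P3] Q1=[P1,P2] Q2=[]
t=14-15: P3@Q0 runs 1, rem=4, I/O yield, promote→Q0. Q0=[P3] Q1=[P1,P2] Q2=[]
t=15-16: P3@Q0 runs 1, rem=3, I/O yield, promote→Q0. Q0=[P3] Q1=[P1,P2] Q2=[]
t=16-17: P3@Q0 runs 1, rem=2, I/O yield, promote→Q0. Q0=[P3] Q1=[P1,P2] Q2=[]
t=17-18: P3@Q0 runs 1, rem=1, I/O yield, promote→Q0. Q0=[P3] Q1=[P1,P2] Q2=[]
t=18-19: P3@Q0 runs 1, rem=0, completes. Q0=[] Q1=[P1,P2] Q2=[]
t=19-24: P1@Q1 runs 5, rem=6, quantum used, demote→Q2. Q0=[] Q1=[P2] Q2=[P1]
t=24-26: P2@Q1 runs 2, rem=0, completes. Q0=[] Q1=[] Q2=[P1]
t=26-32: P1@Q2 runs 6, rem=0, completes. Q0=[] Q1=[] Q2=[]

Answer: P1(0-3) P2(3-6) P3(6-7) P3(7-8) P3(8-9) P3(9-10) P3(10-11) P3(11-12) P3(12-13) P3(13-14) P3(14-15) P3(15-16) P3(16-17) P3(17-18) P3(18-19) P1(19-24) P2(24-26) P1(26-32)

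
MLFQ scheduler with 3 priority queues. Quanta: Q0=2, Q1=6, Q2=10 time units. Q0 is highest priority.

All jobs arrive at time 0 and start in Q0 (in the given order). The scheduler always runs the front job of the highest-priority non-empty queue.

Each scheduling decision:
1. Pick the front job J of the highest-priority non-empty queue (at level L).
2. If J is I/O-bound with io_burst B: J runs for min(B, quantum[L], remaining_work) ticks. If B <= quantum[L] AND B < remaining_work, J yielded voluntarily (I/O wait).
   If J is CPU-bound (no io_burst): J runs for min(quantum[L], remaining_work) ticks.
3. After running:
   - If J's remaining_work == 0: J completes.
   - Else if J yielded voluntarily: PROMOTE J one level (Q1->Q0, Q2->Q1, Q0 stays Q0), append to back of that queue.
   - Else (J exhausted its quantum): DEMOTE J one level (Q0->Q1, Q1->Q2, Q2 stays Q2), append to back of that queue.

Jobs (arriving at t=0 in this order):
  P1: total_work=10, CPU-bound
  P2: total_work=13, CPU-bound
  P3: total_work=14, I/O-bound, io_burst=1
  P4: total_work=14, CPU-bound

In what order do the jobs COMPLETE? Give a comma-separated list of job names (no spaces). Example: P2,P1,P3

Answer: P3,P1,P2,P4

Derivation:
t=0-2: P1@Q0 runs 2, rem=8, quantum used, demote→Q1. Q0=[P2,P3,P4] Q1=[P1] Q2=[]
t=2-4: P2@Q0 runs 2, rem=11, quantum used, demote→Q1. Q0=[P3,P4] Q1=[P1,P2] Q2=[]
t=4-5: P3@Q0 runs 1, rem=13, I/O yield, promote→Q0. Q0=[P4,P3] Q1=[P1,P2] Q2=[]
t=5-7: P4@Q0 runs 2, rem=12, quantum used, demote→Q1. Q0=[P3] Q1=[P1,P2,P4] Q2=[]
t=7-8: P3@Q0 runs 1, rem=12, I/O yield, promote→Q0. Q0=[P3] Q1=[P1,P2,P4] Q2=[]
t=8-9: P3@Q0 runs 1, rem=11, I/O yield, promote→Q0. Q0=[P3] Q1=[P1,P2,P4] Q2=[]
t=9-10: P3@Q0 runs 1, rem=10, I/O yield, promote→Q0. Q0=[P3] Q1=[P1,P2,P4] Q2=[]
t=10-11: P3@Q0 runs 1, rem=9, I/O yield, promote→Q0. Q0=[P3] Q1=[P1,P2,P4] Q2=[]
t=11-12: P3@Q0 runs 1, rem=8, I/O yield, promote→Q0. Q0=[P3] Q1=[P1,P2,P4] Q2=[]
t=12-13: P3@Q0 runs 1, rem=7, I/O yield, promote→Q0. Q0=[P3] Q1=[P1,P2,P4] Q2=[]
t=13-14: P3@Q0 runs 1, rem=6, I/O yield, promote→Q0. Q0=[P3] Q1=[P1,P2,P4] Q2=[]
t=14-15: P3@Q0 runs 1, rem=5, I/O yield, promote→Q0. Q0=[P3] Q1=[P1,P2,P4] Q2=[]
t=15-16: P3@Q0 runs 1, rem=4, I/O yield, promote→Q0. Q0=[P3] Q1=[P1,P2,P4] Q2=[]
t=16-17: P3@Q0 runs 1, rem=3, I/O yield, promote→Q0. Q0=[P3] Q1=[P1,P2,P4] Q2=[]
t=17-18: P3@Q0 runs 1, rem=2, I/O yield, promote→Q0. Q0=[P3] Q1=[P1,P2,P4] Q2=[]
t=18-19: P3@Q0 runs 1, rem=1, I/O yield, promote→Q0. Q0=[P3] Q1=[P1,P2,P4] Q2=[]
t=19-20: P3@Q0 runs 1, rem=0, completes. Q0=[] Q1=[P1,P2,P4] Q2=[]
t=20-26: P1@Q1 runs 6, rem=2, quantum used, demote→Q2. Q0=[] Q1=[P2,P4] Q2=[P1]
t=26-32: P2@Q1 runs 6, rem=5, quantum used, demote→Q2. Q0=[] Q1=[P4] Q2=[P1,P2]
t=32-38: P4@Q1 runs 6, rem=6, quantum used, demote→Q2. Q0=[] Q1=[] Q2=[P1,P2,P4]
t=38-40: P1@Q2 runs 2, rem=0, completes. Q0=[] Q1=[] Q2=[P2,P4]
t=40-45: P2@Q2 runs 5, rem=0, completes. Q0=[] Q1=[] Q2=[P4]
t=45-51: P4@Q2 runs 6, rem=0, completes. Q0=[] Q1=[] Q2=[]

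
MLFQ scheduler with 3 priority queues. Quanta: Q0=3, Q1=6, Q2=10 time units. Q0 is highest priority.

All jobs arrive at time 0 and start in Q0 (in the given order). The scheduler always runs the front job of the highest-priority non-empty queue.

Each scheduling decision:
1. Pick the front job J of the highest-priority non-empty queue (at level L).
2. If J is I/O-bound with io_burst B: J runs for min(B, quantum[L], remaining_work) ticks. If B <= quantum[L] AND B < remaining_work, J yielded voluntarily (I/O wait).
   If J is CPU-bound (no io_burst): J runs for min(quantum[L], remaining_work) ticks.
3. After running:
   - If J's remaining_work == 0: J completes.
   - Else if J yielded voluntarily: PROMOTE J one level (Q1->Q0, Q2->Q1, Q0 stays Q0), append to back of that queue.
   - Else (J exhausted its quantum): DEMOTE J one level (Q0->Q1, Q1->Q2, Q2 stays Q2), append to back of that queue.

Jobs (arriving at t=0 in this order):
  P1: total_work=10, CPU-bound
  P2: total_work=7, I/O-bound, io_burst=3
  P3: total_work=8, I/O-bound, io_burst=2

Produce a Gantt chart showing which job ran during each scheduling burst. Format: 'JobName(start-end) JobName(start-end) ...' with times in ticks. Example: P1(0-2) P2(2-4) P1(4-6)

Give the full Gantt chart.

Answer: P1(0-3) P2(3-6) P3(6-8) P2(8-11) P3(11-13) P2(13-14) P3(14-16) P3(16-18) P1(18-24) P1(24-25)

Derivation:
t=0-3: P1@Q0 runs 3, rem=7, quantum used, demote→Q1. Q0=[P2,P3] Q1=[P1] Q2=[]
t=3-6: P2@Q0 runs 3, rem=4, I/O yield, promote→Q0. Q0=[P3,P2] Q1=[P1] Q2=[]
t=6-8: P3@Q0 runs 2, rem=6, I/O yield, promote→Q0. Q0=[P2,P3] Q1=[P1] Q2=[]
t=8-11: P2@Q0 runs 3, rem=1, I/O yield, promote→Q0. Q0=[P3,P2] Q1=[P1] Q2=[]
t=11-13: P3@Q0 runs 2, rem=4, I/O yield, promote→Q0. Q0=[P2,P3] Q1=[P1] Q2=[]
t=13-14: P2@Q0 runs 1, rem=0, completes. Q0=[P3] Q1=[P1] Q2=[]
t=14-16: P3@Q0 runs 2, rem=2, I/O yield, promote→Q0. Q0=[P3] Q1=[P1] Q2=[]
t=16-18: P3@Q0 runs 2, rem=0, completes. Q0=[] Q1=[P1] Q2=[]
t=18-24: P1@Q1 runs 6, rem=1, quantum used, demote→Q2. Q0=[] Q1=[] Q2=[P1]
t=24-25: P1@Q2 runs 1, rem=0, completes. Q0=[] Q1=[] Q2=[]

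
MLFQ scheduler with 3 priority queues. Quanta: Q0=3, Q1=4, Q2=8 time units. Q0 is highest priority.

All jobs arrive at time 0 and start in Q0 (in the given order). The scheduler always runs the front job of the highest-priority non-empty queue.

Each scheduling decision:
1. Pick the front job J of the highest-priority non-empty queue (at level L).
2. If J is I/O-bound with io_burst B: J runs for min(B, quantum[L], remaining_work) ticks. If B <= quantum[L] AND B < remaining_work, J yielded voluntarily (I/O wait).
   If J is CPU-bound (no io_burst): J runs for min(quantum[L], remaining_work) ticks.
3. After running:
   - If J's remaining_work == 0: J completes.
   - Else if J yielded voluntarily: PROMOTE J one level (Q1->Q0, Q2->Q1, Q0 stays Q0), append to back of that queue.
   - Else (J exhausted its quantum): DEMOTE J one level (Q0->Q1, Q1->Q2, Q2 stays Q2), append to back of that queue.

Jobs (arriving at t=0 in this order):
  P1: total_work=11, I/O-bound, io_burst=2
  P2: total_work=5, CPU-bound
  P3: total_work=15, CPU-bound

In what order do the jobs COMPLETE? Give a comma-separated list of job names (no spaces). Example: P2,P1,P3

t=0-2: P1@Q0 runs 2, rem=9, I/O yield, promote→Q0. Q0=[P2,P3,P1] Q1=[] Q2=[]
t=2-5: P2@Q0 runs 3, rem=2, quantum used, demote→Q1. Q0=[P3,P1] Q1=[P2] Q2=[]
t=5-8: P3@Q0 runs 3, rem=12, quantum used, demote→Q1. Q0=[P1] Q1=[P2,P3] Q2=[]
t=8-10: P1@Q0 runs 2, rem=7, I/O yield, promote→Q0. Q0=[P1] Q1=[P2,P3] Q2=[]
t=10-12: P1@Q0 runs 2, rem=5, I/O yield, promote→Q0. Q0=[P1] Q1=[P2,P3] Q2=[]
t=12-14: P1@Q0 runs 2, rem=3, I/O yield, promote→Q0. Q0=[P1] Q1=[P2,P3] Q2=[]
t=14-16: P1@Q0 runs 2, rem=1, I/O yield, promote→Q0. Q0=[P1] Q1=[P2,P3] Q2=[]
t=16-17: P1@Q0 runs 1, rem=0, completes. Q0=[] Q1=[P2,P3] Q2=[]
t=17-19: P2@Q1 runs 2, rem=0, completes. Q0=[] Q1=[P3] Q2=[]
t=19-23: P3@Q1 runs 4, rem=8, quantum used, demote→Q2. Q0=[] Q1=[] Q2=[P3]
t=23-31: P3@Q2 runs 8, rem=0, completes. Q0=[] Q1=[] Q2=[]

Answer: P1,P2,P3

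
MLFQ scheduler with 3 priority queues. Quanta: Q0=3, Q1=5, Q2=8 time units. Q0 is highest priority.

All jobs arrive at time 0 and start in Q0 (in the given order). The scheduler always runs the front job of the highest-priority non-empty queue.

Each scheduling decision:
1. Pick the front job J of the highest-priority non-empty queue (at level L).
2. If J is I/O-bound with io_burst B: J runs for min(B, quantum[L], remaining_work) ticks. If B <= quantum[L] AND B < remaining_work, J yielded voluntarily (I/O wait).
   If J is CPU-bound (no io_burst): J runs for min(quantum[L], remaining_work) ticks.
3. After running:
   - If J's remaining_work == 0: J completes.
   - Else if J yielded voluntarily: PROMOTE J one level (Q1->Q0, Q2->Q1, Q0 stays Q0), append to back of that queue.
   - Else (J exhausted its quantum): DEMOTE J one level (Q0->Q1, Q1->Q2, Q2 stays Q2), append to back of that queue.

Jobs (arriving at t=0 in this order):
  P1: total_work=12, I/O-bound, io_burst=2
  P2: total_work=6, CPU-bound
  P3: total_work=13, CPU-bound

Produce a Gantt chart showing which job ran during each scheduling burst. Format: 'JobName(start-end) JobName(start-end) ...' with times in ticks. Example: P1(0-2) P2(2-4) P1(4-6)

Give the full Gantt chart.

Answer: P1(0-2) P2(2-5) P3(5-8) P1(8-10) P1(10-12) P1(12-14) P1(14-16) P1(16-18) P2(18-21) P3(21-26) P3(26-31)

Derivation:
t=0-2: P1@Q0 runs 2, rem=10, I/O yield, promote→Q0. Q0=[P2,P3,P1] Q1=[] Q2=[]
t=2-5: P2@Q0 runs 3, rem=3, quantum used, demote→Q1. Q0=[P3,P1] Q1=[P2] Q2=[]
t=5-8: P3@Q0 runs 3, rem=10, quantum used, demote→Q1. Q0=[P1] Q1=[P2,P3] Q2=[]
t=8-10: P1@Q0 runs 2, rem=8, I/O yield, promote→Q0. Q0=[P1] Q1=[P2,P3] Q2=[]
t=10-12: P1@Q0 runs 2, rem=6, I/O yield, promote→Q0. Q0=[P1] Q1=[P2,P3] Q2=[]
t=12-14: P1@Q0 runs 2, rem=4, I/O yield, promote→Q0. Q0=[P1] Q1=[P2,P3] Q2=[]
t=14-16: P1@Q0 runs 2, rem=2, I/O yield, promote→Q0. Q0=[P1] Q1=[P2,P3] Q2=[]
t=16-18: P1@Q0 runs 2, rem=0, completes. Q0=[] Q1=[P2,P3] Q2=[]
t=18-21: P2@Q1 runs 3, rem=0, completes. Q0=[] Q1=[P3] Q2=[]
t=21-26: P3@Q1 runs 5, rem=5, quantum used, demote→Q2. Q0=[] Q1=[] Q2=[P3]
t=26-31: P3@Q2 runs 5, rem=0, completes. Q0=[] Q1=[] Q2=[]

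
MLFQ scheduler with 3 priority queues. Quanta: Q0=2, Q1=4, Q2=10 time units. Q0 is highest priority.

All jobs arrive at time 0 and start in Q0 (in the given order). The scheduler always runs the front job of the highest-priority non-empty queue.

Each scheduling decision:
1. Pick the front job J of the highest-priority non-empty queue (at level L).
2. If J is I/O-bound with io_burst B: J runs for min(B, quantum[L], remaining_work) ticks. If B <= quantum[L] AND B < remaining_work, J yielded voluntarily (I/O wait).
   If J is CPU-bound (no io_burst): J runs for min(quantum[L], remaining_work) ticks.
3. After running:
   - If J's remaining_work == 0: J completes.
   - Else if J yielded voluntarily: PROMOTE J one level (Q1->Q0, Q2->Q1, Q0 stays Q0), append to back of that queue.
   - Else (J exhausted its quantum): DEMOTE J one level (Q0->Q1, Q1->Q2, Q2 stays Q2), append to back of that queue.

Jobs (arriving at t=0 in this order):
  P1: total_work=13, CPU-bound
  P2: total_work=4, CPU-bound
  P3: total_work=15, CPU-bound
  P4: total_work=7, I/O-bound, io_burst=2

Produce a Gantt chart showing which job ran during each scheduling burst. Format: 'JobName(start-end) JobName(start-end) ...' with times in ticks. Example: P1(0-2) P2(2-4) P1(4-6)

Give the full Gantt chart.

t=0-2: P1@Q0 runs 2, rem=11, quantum used, demote→Q1. Q0=[P2,P3,P4] Q1=[P1] Q2=[]
t=2-4: P2@Q0 runs 2, rem=2, quantum used, demote→Q1. Q0=[P3,P4] Q1=[P1,P2] Q2=[]
t=4-6: P3@Q0 runs 2, rem=13, quantum used, demote→Q1. Q0=[P4] Q1=[P1,P2,P3] Q2=[]
t=6-8: P4@Q0 runs 2, rem=5, I/O yield, promote→Q0. Q0=[P4] Q1=[P1,P2,P3] Q2=[]
t=8-10: P4@Q0 runs 2, rem=3, I/O yield, promote→Q0. Q0=[P4] Q1=[P1,P2,P3] Q2=[]
t=10-12: P4@Q0 runs 2, rem=1, I/O yield, promote→Q0. Q0=[P4] Q1=[P1,P2,P3] Q2=[]
t=12-13: P4@Q0 runs 1, rem=0, completes. Q0=[] Q1=[P1,P2,P3] Q2=[]
t=13-17: P1@Q1 runs 4, rem=7, quantum used, demote→Q2. Q0=[] Q1=[P2,P3] Q2=[P1]
t=17-19: P2@Q1 runs 2, rem=0, completes. Q0=[] Q1=[P3] Q2=[P1]
t=19-23: P3@Q1 runs 4, rem=9, quantum used, demote→Q2. Q0=[] Q1=[] Q2=[P1,P3]
t=23-30: P1@Q2 runs 7, rem=0, completes. Q0=[] Q1=[] Q2=[P3]
t=30-39: P3@Q2 runs 9, rem=0, completes. Q0=[] Q1=[] Q2=[]

Answer: P1(0-2) P2(2-4) P3(4-6) P4(6-8) P4(8-10) P4(10-12) P4(12-13) P1(13-17) P2(17-19) P3(19-23) P1(23-30) P3(30-39)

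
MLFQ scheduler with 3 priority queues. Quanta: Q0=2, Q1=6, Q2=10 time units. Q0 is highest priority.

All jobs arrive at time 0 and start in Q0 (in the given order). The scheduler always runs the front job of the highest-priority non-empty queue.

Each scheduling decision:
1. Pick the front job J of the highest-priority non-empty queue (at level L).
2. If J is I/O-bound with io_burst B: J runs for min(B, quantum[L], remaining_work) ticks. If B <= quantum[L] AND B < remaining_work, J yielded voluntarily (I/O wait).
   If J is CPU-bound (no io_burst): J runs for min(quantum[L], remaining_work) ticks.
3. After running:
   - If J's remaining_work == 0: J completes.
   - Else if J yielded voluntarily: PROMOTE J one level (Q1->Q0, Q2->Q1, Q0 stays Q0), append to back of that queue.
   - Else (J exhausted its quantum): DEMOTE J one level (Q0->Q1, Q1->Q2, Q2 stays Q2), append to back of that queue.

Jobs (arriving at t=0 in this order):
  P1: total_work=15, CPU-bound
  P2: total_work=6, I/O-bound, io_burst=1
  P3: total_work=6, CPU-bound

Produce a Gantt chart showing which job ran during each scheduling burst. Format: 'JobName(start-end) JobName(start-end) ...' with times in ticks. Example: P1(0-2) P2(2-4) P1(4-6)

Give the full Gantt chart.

Answer: P1(0-2) P2(2-3) P3(3-5) P2(5-6) P2(6-7) P2(7-8) P2(8-9) P2(9-10) P1(10-16) P3(16-20) P1(20-27)

Derivation:
t=0-2: P1@Q0 runs 2, rem=13, quantum used, demote→Q1. Q0=[P2,P3] Q1=[P1] Q2=[]
t=2-3: P2@Q0 runs 1, rem=5, I/O yield, promote→Q0. Q0=[P3,P2] Q1=[P1] Q2=[]
t=3-5: P3@Q0 runs 2, rem=4, quantum used, demote→Q1. Q0=[P2] Q1=[P1,P3] Q2=[]
t=5-6: P2@Q0 runs 1, rem=4, I/O yield, promote→Q0. Q0=[P2] Q1=[P1,P3] Q2=[]
t=6-7: P2@Q0 runs 1, rem=3, I/O yield, promote→Q0. Q0=[P2] Q1=[P1,P3] Q2=[]
t=7-8: P2@Q0 runs 1, rem=2, I/O yield, promote→Q0. Q0=[P2] Q1=[P1,P3] Q2=[]
t=8-9: P2@Q0 runs 1, rem=1, I/O yield, promote→Q0. Q0=[P2] Q1=[P1,P3] Q2=[]
t=9-10: P2@Q0 runs 1, rem=0, completes. Q0=[] Q1=[P1,P3] Q2=[]
t=10-16: P1@Q1 runs 6, rem=7, quantum used, demote→Q2. Q0=[] Q1=[P3] Q2=[P1]
t=16-20: P3@Q1 runs 4, rem=0, completes. Q0=[] Q1=[] Q2=[P1]
t=20-27: P1@Q2 runs 7, rem=0, completes. Q0=[] Q1=[] Q2=[]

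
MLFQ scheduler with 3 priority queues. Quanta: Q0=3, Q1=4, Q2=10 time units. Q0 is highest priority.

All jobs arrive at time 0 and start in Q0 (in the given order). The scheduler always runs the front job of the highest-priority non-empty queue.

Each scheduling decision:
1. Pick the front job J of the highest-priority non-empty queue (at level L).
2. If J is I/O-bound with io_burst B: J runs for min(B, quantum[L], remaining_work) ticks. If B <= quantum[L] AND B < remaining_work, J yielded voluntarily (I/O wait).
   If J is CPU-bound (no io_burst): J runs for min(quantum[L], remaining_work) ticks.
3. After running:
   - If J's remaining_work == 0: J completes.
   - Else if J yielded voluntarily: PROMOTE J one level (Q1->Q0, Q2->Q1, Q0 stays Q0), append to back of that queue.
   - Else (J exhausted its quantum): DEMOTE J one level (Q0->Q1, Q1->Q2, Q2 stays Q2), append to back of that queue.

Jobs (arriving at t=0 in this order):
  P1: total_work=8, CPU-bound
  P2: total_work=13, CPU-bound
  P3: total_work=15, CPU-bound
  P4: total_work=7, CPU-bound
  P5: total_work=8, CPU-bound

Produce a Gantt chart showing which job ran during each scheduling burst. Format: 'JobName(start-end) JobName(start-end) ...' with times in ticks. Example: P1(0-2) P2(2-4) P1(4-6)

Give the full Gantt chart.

t=0-3: P1@Q0 runs 3, rem=5, quantum used, demote→Q1. Q0=[P2,P3,P4,P5] Q1=[P1] Q2=[]
t=3-6: P2@Q0 runs 3, rem=10, quantum used, demote→Q1. Q0=[P3,P4,P5] Q1=[P1,P2] Q2=[]
t=6-9: P3@Q0 runs 3, rem=12, quantum used, demote→Q1. Q0=[P4,P5] Q1=[P1,P2,P3] Q2=[]
t=9-12: P4@Q0 runs 3, rem=4, quantum used, demote→Q1. Q0=[P5] Q1=[P1,P2,P3,P4] Q2=[]
t=12-15: P5@Q0 runs 3, rem=5, quantum used, demote→Q1. Q0=[] Q1=[P1,P2,P3,P4,P5] Q2=[]
t=15-19: P1@Q1 runs 4, rem=1, quantum used, demote→Q2. Q0=[] Q1=[P2,P3,P4,P5] Q2=[P1]
t=19-23: P2@Q1 runs 4, rem=6, quantum used, demote→Q2. Q0=[] Q1=[P3,P4,P5] Q2=[P1,P2]
t=23-27: P3@Q1 runs 4, rem=8, quantum used, demote→Q2. Q0=[] Q1=[P4,P5] Q2=[P1,P2,P3]
t=27-31: P4@Q1 runs 4, rem=0, completes. Q0=[] Q1=[P5] Q2=[P1,P2,P3]
t=31-35: P5@Q1 runs 4, rem=1, quantum used, demote→Q2. Q0=[] Q1=[] Q2=[P1,P2,P3,P5]
t=35-36: P1@Q2 runs 1, rem=0, completes. Q0=[] Q1=[] Q2=[P2,P3,P5]
t=36-42: P2@Q2 runs 6, rem=0, completes. Q0=[] Q1=[] Q2=[P3,P5]
t=42-50: P3@Q2 runs 8, rem=0, completes. Q0=[] Q1=[] Q2=[P5]
t=50-51: P5@Q2 runs 1, rem=0, completes. Q0=[] Q1=[] Q2=[]

Answer: P1(0-3) P2(3-6) P3(6-9) P4(9-12) P5(12-15) P1(15-19) P2(19-23) P3(23-27) P4(27-31) P5(31-35) P1(35-36) P2(36-42) P3(42-50) P5(50-51)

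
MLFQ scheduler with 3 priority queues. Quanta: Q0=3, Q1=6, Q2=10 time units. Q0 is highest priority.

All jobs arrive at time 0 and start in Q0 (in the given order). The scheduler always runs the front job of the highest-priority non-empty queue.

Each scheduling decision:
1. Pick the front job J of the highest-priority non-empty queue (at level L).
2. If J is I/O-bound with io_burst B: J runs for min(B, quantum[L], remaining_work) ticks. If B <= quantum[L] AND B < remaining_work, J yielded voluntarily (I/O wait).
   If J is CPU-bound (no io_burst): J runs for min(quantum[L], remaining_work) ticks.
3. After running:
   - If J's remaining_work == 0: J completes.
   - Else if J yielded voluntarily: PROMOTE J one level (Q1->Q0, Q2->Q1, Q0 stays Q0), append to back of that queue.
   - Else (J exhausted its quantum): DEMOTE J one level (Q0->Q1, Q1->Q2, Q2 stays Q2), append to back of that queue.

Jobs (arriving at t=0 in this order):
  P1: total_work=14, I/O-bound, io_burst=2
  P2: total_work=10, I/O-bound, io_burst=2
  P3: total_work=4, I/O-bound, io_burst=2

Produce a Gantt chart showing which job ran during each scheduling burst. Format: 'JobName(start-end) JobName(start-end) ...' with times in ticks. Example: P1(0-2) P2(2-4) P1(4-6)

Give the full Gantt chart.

Answer: P1(0-2) P2(2-4) P3(4-6) P1(6-8) P2(8-10) P3(10-12) P1(12-14) P2(14-16) P1(16-18) P2(18-20) P1(20-22) P2(22-24) P1(24-26) P1(26-28)

Derivation:
t=0-2: P1@Q0 runs 2, rem=12, I/O yield, promote→Q0. Q0=[P2,P3,P1] Q1=[] Q2=[]
t=2-4: P2@Q0 runs 2, rem=8, I/O yield, promote→Q0. Q0=[P3,P1,P2] Q1=[] Q2=[]
t=4-6: P3@Q0 runs 2, rem=2, I/O yield, promote→Q0. Q0=[P1,P2,P3] Q1=[] Q2=[]
t=6-8: P1@Q0 runs 2, rem=10, I/O yield, promote→Q0. Q0=[P2,P3,P1] Q1=[] Q2=[]
t=8-10: P2@Q0 runs 2, rem=6, I/O yield, promote→Q0. Q0=[P3,P1,P2] Q1=[] Q2=[]
t=10-12: P3@Q0 runs 2, rem=0, completes. Q0=[P1,P2] Q1=[] Q2=[]
t=12-14: P1@Q0 runs 2, rem=8, I/O yield, promote→Q0. Q0=[P2,P1] Q1=[] Q2=[]
t=14-16: P2@Q0 runs 2, rem=4, I/O yield, promote→Q0. Q0=[P1,P2] Q1=[] Q2=[]
t=16-18: P1@Q0 runs 2, rem=6, I/O yield, promote→Q0. Q0=[P2,P1] Q1=[] Q2=[]
t=18-20: P2@Q0 runs 2, rem=2, I/O yield, promote→Q0. Q0=[P1,P2] Q1=[] Q2=[]
t=20-22: P1@Q0 runs 2, rem=4, I/O yield, promote→Q0. Q0=[P2,P1] Q1=[] Q2=[]
t=22-24: P2@Q0 runs 2, rem=0, completes. Q0=[P1] Q1=[] Q2=[]
t=24-26: P1@Q0 runs 2, rem=2, I/O yield, promote→Q0. Q0=[P1] Q1=[] Q2=[]
t=26-28: P1@Q0 runs 2, rem=0, completes. Q0=[] Q1=[] Q2=[]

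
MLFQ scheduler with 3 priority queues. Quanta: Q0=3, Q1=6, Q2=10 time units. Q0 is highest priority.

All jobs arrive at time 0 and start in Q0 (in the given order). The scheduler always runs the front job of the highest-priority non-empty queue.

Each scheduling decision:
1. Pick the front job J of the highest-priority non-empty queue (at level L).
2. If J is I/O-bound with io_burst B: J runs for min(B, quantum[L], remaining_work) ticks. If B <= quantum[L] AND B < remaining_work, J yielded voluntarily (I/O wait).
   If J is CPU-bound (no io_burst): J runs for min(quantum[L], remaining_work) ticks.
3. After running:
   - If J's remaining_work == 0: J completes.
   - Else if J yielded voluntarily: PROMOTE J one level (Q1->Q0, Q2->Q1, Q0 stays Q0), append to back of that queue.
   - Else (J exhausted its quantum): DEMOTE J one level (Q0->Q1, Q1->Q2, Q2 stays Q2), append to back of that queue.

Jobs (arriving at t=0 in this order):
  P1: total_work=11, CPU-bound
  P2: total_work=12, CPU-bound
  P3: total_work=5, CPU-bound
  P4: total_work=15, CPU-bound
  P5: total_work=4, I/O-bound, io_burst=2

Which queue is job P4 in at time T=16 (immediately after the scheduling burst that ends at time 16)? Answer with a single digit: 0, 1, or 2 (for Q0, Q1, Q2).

Answer: 1

Derivation:
t=0-3: P1@Q0 runs 3, rem=8, quantum used, demote→Q1. Q0=[P2,P3,P4,P5] Q1=[P1] Q2=[]
t=3-6: P2@Q0 runs 3, rem=9, quantum used, demote→Q1. Q0=[P3,P4,P5] Q1=[P1,P2] Q2=[]
t=6-9: P3@Q0 runs 3, rem=2, quantum used, demote→Q1. Q0=[P4,P5] Q1=[P1,P2,P3] Q2=[]
t=9-12: P4@Q0 runs 3, rem=12, quantum used, demote→Q1. Q0=[P5] Q1=[P1,P2,P3,P4] Q2=[]
t=12-14: P5@Q0 runs 2, rem=2, I/O yield, promote→Q0. Q0=[P5] Q1=[P1,P2,P3,P4] Q2=[]
t=14-16: P5@Q0 runs 2, rem=0, completes. Q0=[] Q1=[P1,P2,P3,P4] Q2=[]
t=16-22: P1@Q1 runs 6, rem=2, quantum used, demote→Q2. Q0=[] Q1=[P2,P3,P4] Q2=[P1]
t=22-28: P2@Q1 runs 6, rem=3, quantum used, demote→Q2. Q0=[] Q1=[P3,P4] Q2=[P1,P2]
t=28-30: P3@Q1 runs 2, rem=0, completes. Q0=[] Q1=[P4] Q2=[P1,P2]
t=30-36: P4@Q1 runs 6, rem=6, quantum used, demote→Q2. Q0=[] Q1=[] Q2=[P1,P2,P4]
t=36-38: P1@Q2 runs 2, rem=0, completes. Q0=[] Q1=[] Q2=[P2,P4]
t=38-41: P2@Q2 runs 3, rem=0, completes. Q0=[] Q1=[] Q2=[P4]
t=41-47: P4@Q2 runs 6, rem=0, completes. Q0=[] Q1=[] Q2=[]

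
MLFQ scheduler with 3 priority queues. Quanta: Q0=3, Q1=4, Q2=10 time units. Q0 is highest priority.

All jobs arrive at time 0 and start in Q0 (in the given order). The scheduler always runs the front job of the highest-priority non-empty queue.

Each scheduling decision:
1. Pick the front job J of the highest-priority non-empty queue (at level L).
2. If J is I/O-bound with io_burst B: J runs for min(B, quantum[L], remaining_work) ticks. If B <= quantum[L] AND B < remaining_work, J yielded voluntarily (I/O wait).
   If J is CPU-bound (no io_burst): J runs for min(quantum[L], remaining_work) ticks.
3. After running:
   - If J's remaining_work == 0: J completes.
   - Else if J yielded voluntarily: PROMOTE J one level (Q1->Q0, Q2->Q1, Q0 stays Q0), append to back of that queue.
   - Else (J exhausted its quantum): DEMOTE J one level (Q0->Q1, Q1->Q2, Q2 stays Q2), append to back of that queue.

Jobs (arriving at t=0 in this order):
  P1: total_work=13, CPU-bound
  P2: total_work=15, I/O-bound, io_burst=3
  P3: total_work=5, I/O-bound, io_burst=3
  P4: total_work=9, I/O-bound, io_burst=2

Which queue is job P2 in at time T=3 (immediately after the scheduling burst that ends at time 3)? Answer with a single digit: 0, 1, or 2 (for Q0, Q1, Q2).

t=0-3: P1@Q0 runs 3, rem=10, quantum used, demote→Q1. Q0=[P2,P3,P4] Q1=[P1] Q2=[]
t=3-6: P2@Q0 runs 3, rem=12, I/O yield, promote→Q0. Q0=[P3,P4,P2] Q1=[P1] Q2=[]
t=6-9: P3@Q0 runs 3, rem=2, I/O yield, promote→Q0. Q0=[P4,P2,P3] Q1=[P1] Q2=[]
t=9-11: P4@Q0 runs 2, rem=7, I/O yield, promote→Q0. Q0=[P2,P3,P4] Q1=[P1] Q2=[]
t=11-14: P2@Q0 runs 3, rem=9, I/O yield, promote→Q0. Q0=[P3,P4,P2] Q1=[P1] Q2=[]
t=14-16: P3@Q0 runs 2, rem=0, completes. Q0=[P4,P2] Q1=[P1] Q2=[]
t=16-18: P4@Q0 runs 2, rem=5, I/O yield, promote→Q0. Q0=[P2,P4] Q1=[P1] Q2=[]
t=18-21: P2@Q0 runs 3, rem=6, I/O yield, promote→Q0. Q0=[P4,P2] Q1=[P1] Q2=[]
t=21-23: P4@Q0 runs 2, rem=3, I/O yield, promote→Q0. Q0=[P2,P4] Q1=[P1] Q2=[]
t=23-26: P2@Q0 runs 3, rem=3, I/O yield, promote→Q0. Q0=[P4,P2] Q1=[P1] Q2=[]
t=26-28: P4@Q0 runs 2, rem=1, I/O yield, promote→Q0. Q0=[P2,P4] Q1=[P1] Q2=[]
t=28-31: P2@Q0 runs 3, rem=0, completes. Q0=[P4] Q1=[P1] Q2=[]
t=31-32: P4@Q0 runs 1, rem=0, completes. Q0=[] Q1=[P1] Q2=[]
t=32-36: P1@Q1 runs 4, rem=6, quantum used, demote→Q2. Q0=[] Q1=[] Q2=[P1]
t=36-42: P1@Q2 runs 6, rem=0, completes. Q0=[] Q1=[] Q2=[]

Answer: 0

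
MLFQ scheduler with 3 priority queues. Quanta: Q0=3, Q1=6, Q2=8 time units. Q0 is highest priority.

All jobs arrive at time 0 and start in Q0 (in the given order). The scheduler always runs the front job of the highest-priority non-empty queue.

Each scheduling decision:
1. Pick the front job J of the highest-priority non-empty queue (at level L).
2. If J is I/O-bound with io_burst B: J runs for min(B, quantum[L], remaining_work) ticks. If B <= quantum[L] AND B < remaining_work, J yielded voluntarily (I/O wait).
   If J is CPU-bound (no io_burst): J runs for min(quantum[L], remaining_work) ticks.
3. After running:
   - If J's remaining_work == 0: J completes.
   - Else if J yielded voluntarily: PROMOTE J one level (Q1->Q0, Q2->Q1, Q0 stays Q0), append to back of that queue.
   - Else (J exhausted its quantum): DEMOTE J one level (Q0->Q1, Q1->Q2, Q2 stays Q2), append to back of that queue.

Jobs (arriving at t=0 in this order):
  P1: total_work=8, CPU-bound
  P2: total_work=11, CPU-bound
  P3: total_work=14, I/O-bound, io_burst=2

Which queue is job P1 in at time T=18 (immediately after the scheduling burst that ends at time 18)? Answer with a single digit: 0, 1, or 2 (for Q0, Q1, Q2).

t=0-3: P1@Q0 runs 3, rem=5, quantum used, demote→Q1. Q0=[P2,P3] Q1=[P1] Q2=[]
t=3-6: P2@Q0 runs 3, rem=8, quantum used, demote→Q1. Q0=[P3] Q1=[P1,P2] Q2=[]
t=6-8: P3@Q0 runs 2, rem=12, I/O yield, promote→Q0. Q0=[P3] Q1=[P1,P2] Q2=[]
t=8-10: P3@Q0 runs 2, rem=10, I/O yield, promote→Q0. Q0=[P3] Q1=[P1,P2] Q2=[]
t=10-12: P3@Q0 runs 2, rem=8, I/O yield, promote→Q0. Q0=[P3] Q1=[P1,P2] Q2=[]
t=12-14: P3@Q0 runs 2, rem=6, I/O yield, promote→Q0. Q0=[P3] Q1=[P1,P2] Q2=[]
t=14-16: P3@Q0 runs 2, rem=4, I/O yield, promote→Q0. Q0=[P3] Q1=[P1,P2] Q2=[]
t=16-18: P3@Q0 runs 2, rem=2, I/O yield, promote→Q0. Q0=[P3] Q1=[P1,P2] Q2=[]
t=18-20: P3@Q0 runs 2, rem=0, completes. Q0=[] Q1=[P1,P2] Q2=[]
t=20-25: P1@Q1 runs 5, rem=0, completes. Q0=[] Q1=[P2] Q2=[]
t=25-31: P2@Q1 runs 6, rem=2, quantum used, demote→Q2. Q0=[] Q1=[] Q2=[P2]
t=31-33: P2@Q2 runs 2, rem=0, completes. Q0=[] Q1=[] Q2=[]

Answer: 1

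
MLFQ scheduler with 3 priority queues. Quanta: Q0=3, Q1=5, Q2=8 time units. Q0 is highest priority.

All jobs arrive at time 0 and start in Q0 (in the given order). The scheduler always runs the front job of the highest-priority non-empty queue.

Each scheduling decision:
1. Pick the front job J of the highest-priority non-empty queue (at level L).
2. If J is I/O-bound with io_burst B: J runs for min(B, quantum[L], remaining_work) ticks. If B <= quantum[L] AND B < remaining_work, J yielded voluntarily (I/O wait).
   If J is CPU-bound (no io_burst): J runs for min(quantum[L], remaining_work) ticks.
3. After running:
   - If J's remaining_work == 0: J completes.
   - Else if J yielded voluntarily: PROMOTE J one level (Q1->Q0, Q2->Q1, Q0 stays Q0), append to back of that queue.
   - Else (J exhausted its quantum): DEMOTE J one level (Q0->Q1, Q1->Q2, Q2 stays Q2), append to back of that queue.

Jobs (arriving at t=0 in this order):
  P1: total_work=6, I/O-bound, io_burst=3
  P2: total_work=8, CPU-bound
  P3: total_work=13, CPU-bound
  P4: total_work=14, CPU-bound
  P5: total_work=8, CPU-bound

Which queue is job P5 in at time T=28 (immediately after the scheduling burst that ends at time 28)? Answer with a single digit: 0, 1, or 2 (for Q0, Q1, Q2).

Answer: 1

Derivation:
t=0-3: P1@Q0 runs 3, rem=3, I/O yield, promote→Q0. Q0=[P2,P3,P4,P5,P1] Q1=[] Q2=[]
t=3-6: P2@Q0 runs 3, rem=5, quantum used, demote→Q1. Q0=[P3,P4,P5,P1] Q1=[P2] Q2=[]
t=6-9: P3@Q0 runs 3, rem=10, quantum used, demote→Q1. Q0=[P4,P5,P1] Q1=[P2,P3] Q2=[]
t=9-12: P4@Q0 runs 3, rem=11, quantum used, demote→Q1. Q0=[P5,P1] Q1=[P2,P3,P4] Q2=[]
t=12-15: P5@Q0 runs 3, rem=5, quantum used, demote→Q1. Q0=[P1] Q1=[P2,P3,P4,P5] Q2=[]
t=15-18: P1@Q0 runs 3, rem=0, completes. Q0=[] Q1=[P2,P3,P4,P5] Q2=[]
t=18-23: P2@Q1 runs 5, rem=0, completes. Q0=[] Q1=[P3,P4,P5] Q2=[]
t=23-28: P3@Q1 runs 5, rem=5, quantum used, demote→Q2. Q0=[] Q1=[P4,P5] Q2=[P3]
t=28-33: P4@Q1 runs 5, rem=6, quantum used, demote→Q2. Q0=[] Q1=[P5] Q2=[P3,P4]
t=33-38: P5@Q1 runs 5, rem=0, completes. Q0=[] Q1=[] Q2=[P3,P4]
t=38-43: P3@Q2 runs 5, rem=0, completes. Q0=[] Q1=[] Q2=[P4]
t=43-49: P4@Q2 runs 6, rem=0, completes. Q0=[] Q1=[] Q2=[]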